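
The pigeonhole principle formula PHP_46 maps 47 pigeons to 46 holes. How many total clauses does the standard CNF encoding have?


The PHP encoding has two parts:
1) At-least-one-hole clauses: 47 (one per pigeon, each with 46 literals).
2) At-most-one-pigeon-per-hole clauses: 46 holes * C(47,2) = 46 * 1081 = 49726.
Total clauses = 47 + 49726 = 49773.

49773


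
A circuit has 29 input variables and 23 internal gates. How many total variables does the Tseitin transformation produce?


The Tseitin transformation introduces one auxiliary variable per gate.
Total variables = inputs + gates = 29 + 23 = 52.

52


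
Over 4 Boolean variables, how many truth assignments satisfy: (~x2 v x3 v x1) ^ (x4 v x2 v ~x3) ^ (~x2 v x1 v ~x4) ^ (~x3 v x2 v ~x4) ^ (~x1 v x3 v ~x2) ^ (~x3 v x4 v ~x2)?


Enumerate all 16 truth assignments over 4 variables.
Test each against every clause.
Satisfying assignments found: 5.

5


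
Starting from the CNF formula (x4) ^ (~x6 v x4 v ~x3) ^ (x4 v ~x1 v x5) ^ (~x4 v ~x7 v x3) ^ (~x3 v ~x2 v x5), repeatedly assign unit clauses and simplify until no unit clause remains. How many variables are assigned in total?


Unit propagation repeatedly assigns the literal in any unit clause, then simplifies.
Assignments in order: x4 = T.
No further unit clauses remain.
Total variables assigned = 1.

1


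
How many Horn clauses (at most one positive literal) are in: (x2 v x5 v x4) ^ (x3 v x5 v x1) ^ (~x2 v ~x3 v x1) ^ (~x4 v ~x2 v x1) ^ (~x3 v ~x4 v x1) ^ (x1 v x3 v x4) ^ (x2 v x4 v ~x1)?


A Horn clause has at most one positive literal.
Clause 1: 3 positive lit(s) -> not Horn
Clause 2: 3 positive lit(s) -> not Horn
Clause 3: 1 positive lit(s) -> Horn
Clause 4: 1 positive lit(s) -> Horn
Clause 5: 1 positive lit(s) -> Horn
Clause 6: 3 positive lit(s) -> not Horn
Clause 7: 2 positive lit(s) -> not Horn
Total Horn clauses = 3.

3


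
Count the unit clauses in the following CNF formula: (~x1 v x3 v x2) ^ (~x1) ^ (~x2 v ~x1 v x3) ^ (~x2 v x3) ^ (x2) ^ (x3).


A unit clause contains exactly one literal.
Unit clauses found: (~x1), (x2), (x3).
Count = 3.

3


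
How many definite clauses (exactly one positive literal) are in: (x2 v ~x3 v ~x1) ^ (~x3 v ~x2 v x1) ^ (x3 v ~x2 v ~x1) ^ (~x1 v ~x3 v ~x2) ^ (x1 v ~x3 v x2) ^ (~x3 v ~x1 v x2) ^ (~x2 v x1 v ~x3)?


A definite clause has exactly one positive literal.
Clause 1: 1 positive -> definite
Clause 2: 1 positive -> definite
Clause 3: 1 positive -> definite
Clause 4: 0 positive -> not definite
Clause 5: 2 positive -> not definite
Clause 6: 1 positive -> definite
Clause 7: 1 positive -> definite
Definite clause count = 5.

5


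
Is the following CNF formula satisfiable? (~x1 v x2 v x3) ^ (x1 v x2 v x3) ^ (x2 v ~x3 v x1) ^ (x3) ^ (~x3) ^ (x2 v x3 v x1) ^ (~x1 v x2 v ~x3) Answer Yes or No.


Check all 8 possible truth assignments.
Number of satisfying assignments found: 0.
The formula is unsatisfiable.

No


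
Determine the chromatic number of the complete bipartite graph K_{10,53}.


K_{10,53} is bipartite by definition: the two parts are independent sets, with every edge crossing between them.
Color all vertices in one part with color 1 and all vertices in the other part with color 2.
Since the graph has at least one edge, one color does not suffice.
Chromatic number = 2.

2


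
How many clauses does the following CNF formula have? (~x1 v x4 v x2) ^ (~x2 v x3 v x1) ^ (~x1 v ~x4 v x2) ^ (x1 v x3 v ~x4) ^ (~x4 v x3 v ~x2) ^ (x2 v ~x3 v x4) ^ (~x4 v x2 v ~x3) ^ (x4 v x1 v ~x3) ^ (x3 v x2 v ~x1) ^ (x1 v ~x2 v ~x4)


Each group enclosed in parentheses joined by ^ is one clause.
Counting the conjuncts: 10 clauses.

10


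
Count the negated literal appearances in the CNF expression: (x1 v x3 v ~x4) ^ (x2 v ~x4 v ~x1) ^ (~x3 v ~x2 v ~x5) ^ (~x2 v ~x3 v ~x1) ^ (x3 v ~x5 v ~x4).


Scan each clause for negated literals.
Clause 1: 1 negative; Clause 2: 2 negative; Clause 3: 3 negative; Clause 4: 3 negative; Clause 5: 2 negative.
Total negative literal occurrences = 11.

11


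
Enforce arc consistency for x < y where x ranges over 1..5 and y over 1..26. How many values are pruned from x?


For the constraint x < y, x needs a supporting value in y's domain.
x can be at most 25 (one less than y's maximum).
Valid x values from domain: 5 out of 5.
Pruned = 5 - 5 = 0.

0


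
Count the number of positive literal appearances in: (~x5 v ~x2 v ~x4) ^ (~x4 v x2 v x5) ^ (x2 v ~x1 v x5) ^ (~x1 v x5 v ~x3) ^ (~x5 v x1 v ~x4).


Scan each clause for unnegated literals.
Clause 1: 0 positive; Clause 2: 2 positive; Clause 3: 2 positive; Clause 4: 1 positive; Clause 5: 1 positive.
Total positive literal occurrences = 6.

6


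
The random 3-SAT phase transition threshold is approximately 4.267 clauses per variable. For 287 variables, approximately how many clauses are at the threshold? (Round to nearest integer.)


The 3-SAT phase transition occurs at approximately 4.267 clauses per variable.
m = 4.267 * 287 = 1224.629.
Rounded to nearest integer: 1225.

1225


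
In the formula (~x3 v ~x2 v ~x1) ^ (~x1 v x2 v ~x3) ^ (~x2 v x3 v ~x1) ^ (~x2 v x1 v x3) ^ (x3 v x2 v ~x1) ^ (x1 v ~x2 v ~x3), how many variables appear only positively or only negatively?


A pure literal appears in only one polarity across all clauses.
No pure literals found.
Count = 0.

0


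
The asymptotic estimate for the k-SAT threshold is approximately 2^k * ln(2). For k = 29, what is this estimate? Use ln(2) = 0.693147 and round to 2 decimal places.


Using the asymptotic formula: threshold ~ 2^k * ln(2).
2^29 = 536870912.
536870912 * 0.693147 = 372130462.04.

372130462.04


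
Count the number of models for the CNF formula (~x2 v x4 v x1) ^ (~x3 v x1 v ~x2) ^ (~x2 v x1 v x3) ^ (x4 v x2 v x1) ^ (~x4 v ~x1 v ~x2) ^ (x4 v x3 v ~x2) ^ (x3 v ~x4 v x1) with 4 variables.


Enumerate all 16 truth assignments over 4 variables.
Test each against every clause.
Satisfying assignments found: 6.

6


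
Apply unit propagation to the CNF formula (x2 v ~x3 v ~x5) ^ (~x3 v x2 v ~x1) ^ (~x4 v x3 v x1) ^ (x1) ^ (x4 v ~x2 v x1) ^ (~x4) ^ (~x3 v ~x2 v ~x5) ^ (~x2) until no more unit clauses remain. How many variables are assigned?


Unit propagation repeatedly assigns the literal in any unit clause, then simplifies.
Assignments in order: x1 = T, x4 = F, x2 = F, x3 = F.
No further unit clauses remain.
Total variables assigned = 4.

4


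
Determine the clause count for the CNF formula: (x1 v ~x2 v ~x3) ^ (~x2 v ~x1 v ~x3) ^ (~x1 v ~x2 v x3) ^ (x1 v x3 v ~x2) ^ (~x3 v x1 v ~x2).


Each group enclosed in parentheses joined by ^ is one clause.
Counting the conjuncts: 5 clauses.

5


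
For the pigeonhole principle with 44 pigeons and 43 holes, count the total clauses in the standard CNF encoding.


The PHP encoding has two parts:
1) At-least-one-hole clauses: 44 (one per pigeon, each with 43 literals).
2) At-most-one-pigeon-per-hole clauses: 43 holes * C(44,2) = 43 * 946 = 40678.
Total clauses = 44 + 40678 = 40722.

40722


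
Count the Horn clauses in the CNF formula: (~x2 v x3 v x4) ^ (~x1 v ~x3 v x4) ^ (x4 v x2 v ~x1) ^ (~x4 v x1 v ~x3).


A Horn clause has at most one positive literal.
Clause 1: 2 positive lit(s) -> not Horn
Clause 2: 1 positive lit(s) -> Horn
Clause 3: 2 positive lit(s) -> not Horn
Clause 4: 1 positive lit(s) -> Horn
Total Horn clauses = 2.

2


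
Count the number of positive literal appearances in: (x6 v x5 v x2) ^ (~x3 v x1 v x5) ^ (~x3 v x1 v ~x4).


Scan each clause for unnegated literals.
Clause 1: 3 positive; Clause 2: 2 positive; Clause 3: 1 positive.
Total positive literal occurrences = 6.

6


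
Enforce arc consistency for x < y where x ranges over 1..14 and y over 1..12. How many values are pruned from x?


For the constraint x < y, x needs a supporting value in y's domain.
x can be at most 11 (one less than y's maximum).
Valid x values from domain: 11 out of 14.
Pruned = 14 - 11 = 3.

3


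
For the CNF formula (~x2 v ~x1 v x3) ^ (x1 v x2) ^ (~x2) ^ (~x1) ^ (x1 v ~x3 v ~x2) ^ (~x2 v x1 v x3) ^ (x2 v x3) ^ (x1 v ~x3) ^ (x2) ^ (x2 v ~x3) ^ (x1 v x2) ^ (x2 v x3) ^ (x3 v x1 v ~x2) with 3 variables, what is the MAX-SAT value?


Enumerate all 8 truth assignments.
For each, count how many of the 13 clauses are satisfied.
The formula is not fully satisfiable, so the maximum is below 13.
Maximum simultaneously satisfiable clauses = 11.

11


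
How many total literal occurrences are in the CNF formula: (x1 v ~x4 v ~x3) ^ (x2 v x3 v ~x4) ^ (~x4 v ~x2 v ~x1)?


Clause lengths: 3, 3, 3.
Sum = 3 + 3 + 3 = 9.

9


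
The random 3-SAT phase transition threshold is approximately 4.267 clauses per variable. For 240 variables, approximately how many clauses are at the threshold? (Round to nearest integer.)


The 3-SAT phase transition occurs at approximately 4.267 clauses per variable.
m = 4.267 * 240 = 1024.08.
Rounded to nearest integer: 1024.

1024


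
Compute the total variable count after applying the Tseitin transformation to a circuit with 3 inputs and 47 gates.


The Tseitin transformation introduces one auxiliary variable per gate.
Total variables = inputs + gates = 3 + 47 = 50.

50


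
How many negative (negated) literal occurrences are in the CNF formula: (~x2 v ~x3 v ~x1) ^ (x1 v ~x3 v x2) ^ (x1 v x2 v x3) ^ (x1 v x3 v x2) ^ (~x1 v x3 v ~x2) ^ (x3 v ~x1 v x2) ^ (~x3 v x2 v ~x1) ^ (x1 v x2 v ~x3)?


Scan each clause for negated literals.
Clause 1: 3 negative; Clause 2: 1 negative; Clause 3: 0 negative; Clause 4: 0 negative; Clause 5: 2 negative; Clause 6: 1 negative; Clause 7: 2 negative; Clause 8: 1 negative.
Total negative literal occurrences = 10.

10


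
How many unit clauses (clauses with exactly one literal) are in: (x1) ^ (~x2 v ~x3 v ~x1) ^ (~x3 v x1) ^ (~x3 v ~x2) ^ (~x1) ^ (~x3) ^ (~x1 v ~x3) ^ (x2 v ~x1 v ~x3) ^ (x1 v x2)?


A unit clause contains exactly one literal.
Unit clauses found: (x1), (~x1), (~x3).
Count = 3.

3


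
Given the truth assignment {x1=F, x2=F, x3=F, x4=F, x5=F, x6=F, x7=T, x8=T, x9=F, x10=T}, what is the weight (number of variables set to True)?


The weight is the number of variables assigned True.
True variables: x7, x8, x10.
Weight = 3.

3


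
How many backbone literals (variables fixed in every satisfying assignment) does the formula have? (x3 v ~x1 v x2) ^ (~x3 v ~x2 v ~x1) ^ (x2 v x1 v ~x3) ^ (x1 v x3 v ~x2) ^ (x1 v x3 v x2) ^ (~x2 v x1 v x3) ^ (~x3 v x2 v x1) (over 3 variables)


Find all satisfying assignments: 3 model(s).
Check which variables have the same value in every model.
No variable is fixed across all models.
Backbone size = 0.

0


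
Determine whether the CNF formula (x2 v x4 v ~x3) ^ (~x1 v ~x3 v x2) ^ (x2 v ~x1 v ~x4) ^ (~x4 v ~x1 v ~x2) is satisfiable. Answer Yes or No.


Check all 16 possible truth assignments.
Number of satisfying assignments found: 10.
The formula is satisfiable.

Yes


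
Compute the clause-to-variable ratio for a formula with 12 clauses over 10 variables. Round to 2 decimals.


Clause-to-variable ratio = clauses / variables.
12 / 10 = 1.2.

1.2


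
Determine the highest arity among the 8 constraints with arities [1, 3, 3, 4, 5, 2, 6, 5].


The arities are: 1, 3, 3, 4, 5, 2, 6, 5.
Scan for the maximum value.
Maximum arity = 6.

6


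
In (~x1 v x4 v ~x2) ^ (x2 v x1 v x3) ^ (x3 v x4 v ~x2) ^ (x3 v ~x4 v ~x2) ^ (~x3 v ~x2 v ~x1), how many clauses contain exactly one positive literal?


A definite clause has exactly one positive literal.
Clause 1: 1 positive -> definite
Clause 2: 3 positive -> not definite
Clause 3: 2 positive -> not definite
Clause 4: 1 positive -> definite
Clause 5: 0 positive -> not definite
Definite clause count = 2.

2


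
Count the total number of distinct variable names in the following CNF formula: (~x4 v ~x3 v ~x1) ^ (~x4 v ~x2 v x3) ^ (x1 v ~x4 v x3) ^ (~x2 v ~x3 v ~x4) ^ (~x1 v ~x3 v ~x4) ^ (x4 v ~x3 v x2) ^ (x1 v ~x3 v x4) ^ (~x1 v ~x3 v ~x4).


Identify each distinct variable in the formula.
Variables found: x1, x2, x3, x4.
Total distinct variables = 4.

4


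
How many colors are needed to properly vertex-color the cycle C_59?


An odd cycle cannot be 2-colored: alternating two colors around the cycle returns to the start with a conflict.
Since 59 is odd, three colors are required (and three suffice).
Chromatic number = 3.

3


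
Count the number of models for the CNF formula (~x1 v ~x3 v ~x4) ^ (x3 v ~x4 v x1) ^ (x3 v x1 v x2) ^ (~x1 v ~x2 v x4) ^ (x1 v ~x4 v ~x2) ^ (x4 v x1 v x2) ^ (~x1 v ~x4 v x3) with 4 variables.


Enumerate all 16 truth assignments over 4 variables.
Test each against every clause.
Satisfying assignments found: 5.

5


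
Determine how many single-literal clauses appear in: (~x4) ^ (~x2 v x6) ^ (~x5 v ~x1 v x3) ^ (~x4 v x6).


A unit clause contains exactly one literal.
Unit clauses found: (~x4).
Count = 1.

1


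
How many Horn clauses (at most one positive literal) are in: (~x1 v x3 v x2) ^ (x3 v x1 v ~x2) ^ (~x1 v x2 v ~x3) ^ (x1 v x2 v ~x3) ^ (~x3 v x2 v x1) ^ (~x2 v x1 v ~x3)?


A Horn clause has at most one positive literal.
Clause 1: 2 positive lit(s) -> not Horn
Clause 2: 2 positive lit(s) -> not Horn
Clause 3: 1 positive lit(s) -> Horn
Clause 4: 2 positive lit(s) -> not Horn
Clause 5: 2 positive lit(s) -> not Horn
Clause 6: 1 positive lit(s) -> Horn
Total Horn clauses = 2.

2


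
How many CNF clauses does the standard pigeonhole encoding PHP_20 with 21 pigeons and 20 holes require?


The PHP encoding has two parts:
1) At-least-one-hole clauses: 21 (one per pigeon, each with 20 literals).
2) At-most-one-pigeon-per-hole clauses: 20 holes * C(21,2) = 20 * 210 = 4200.
Total clauses = 21 + 4200 = 4221.

4221


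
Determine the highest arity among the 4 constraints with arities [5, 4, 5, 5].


The arities are: 5, 4, 5, 5.
Scan for the maximum value.
Maximum arity = 5.

5


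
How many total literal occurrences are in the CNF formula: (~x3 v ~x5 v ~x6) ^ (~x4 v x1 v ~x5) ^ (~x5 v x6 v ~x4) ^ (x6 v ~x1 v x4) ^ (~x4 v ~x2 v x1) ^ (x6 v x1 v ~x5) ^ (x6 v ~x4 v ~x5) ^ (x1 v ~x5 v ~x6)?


Clause lengths: 3, 3, 3, 3, 3, 3, 3, 3.
Sum = 3 + 3 + 3 + 3 + 3 + 3 + 3 + 3 = 24.

24


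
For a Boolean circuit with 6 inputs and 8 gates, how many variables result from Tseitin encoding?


The Tseitin transformation introduces one auxiliary variable per gate.
Total variables = inputs + gates = 6 + 8 = 14.

14


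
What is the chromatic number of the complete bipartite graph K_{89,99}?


K_{89,99} is bipartite by definition: the two parts are independent sets, with every edge crossing between them.
Color all vertices in one part with color 1 and all vertices in the other part with color 2.
Since the graph has at least one edge, one color does not suffice.
Chromatic number = 2.

2


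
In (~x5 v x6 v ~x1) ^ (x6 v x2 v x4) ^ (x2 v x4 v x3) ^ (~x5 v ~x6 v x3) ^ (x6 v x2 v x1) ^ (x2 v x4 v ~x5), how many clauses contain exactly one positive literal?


A definite clause has exactly one positive literal.
Clause 1: 1 positive -> definite
Clause 2: 3 positive -> not definite
Clause 3: 3 positive -> not definite
Clause 4: 1 positive -> definite
Clause 5: 3 positive -> not definite
Clause 6: 2 positive -> not definite
Definite clause count = 2.

2


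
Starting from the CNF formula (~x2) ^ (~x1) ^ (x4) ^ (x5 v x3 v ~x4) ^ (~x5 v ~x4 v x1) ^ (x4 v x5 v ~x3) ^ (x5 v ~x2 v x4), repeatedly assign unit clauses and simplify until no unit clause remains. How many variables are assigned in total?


Unit propagation repeatedly assigns the literal in any unit clause, then simplifies.
Assignments in order: x2 = F, x1 = F, x4 = T, x5 = F, x3 = T.
No further unit clauses remain.
Total variables assigned = 5.

5


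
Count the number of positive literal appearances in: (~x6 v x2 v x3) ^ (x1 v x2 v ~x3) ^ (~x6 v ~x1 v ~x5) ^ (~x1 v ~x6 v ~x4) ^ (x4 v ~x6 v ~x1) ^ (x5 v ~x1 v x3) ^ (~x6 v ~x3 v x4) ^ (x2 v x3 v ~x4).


Scan each clause for unnegated literals.
Clause 1: 2 positive; Clause 2: 2 positive; Clause 3: 0 positive; Clause 4: 0 positive; Clause 5: 1 positive; Clause 6: 2 positive; Clause 7: 1 positive; Clause 8: 2 positive.
Total positive literal occurrences = 10.

10


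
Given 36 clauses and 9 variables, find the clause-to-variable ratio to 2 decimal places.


Clause-to-variable ratio = clauses / variables.
36 / 9 = 4.0.

4.0


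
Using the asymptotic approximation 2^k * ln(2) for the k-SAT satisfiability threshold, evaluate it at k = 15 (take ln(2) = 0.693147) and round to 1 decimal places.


Using the asymptotic formula: threshold ~ 2^k * ln(2).
2^15 = 32768.
32768 * 0.693147 = 22713.0.

22713.0


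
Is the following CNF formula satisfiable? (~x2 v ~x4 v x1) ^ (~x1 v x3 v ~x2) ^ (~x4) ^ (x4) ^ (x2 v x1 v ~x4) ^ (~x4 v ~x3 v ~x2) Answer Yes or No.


Check all 16 possible truth assignments.
Number of satisfying assignments found: 0.
The formula is unsatisfiable.

No


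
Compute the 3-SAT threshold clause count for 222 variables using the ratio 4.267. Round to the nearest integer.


The 3-SAT phase transition occurs at approximately 4.267 clauses per variable.
m = 4.267 * 222 = 947.274.
Rounded to nearest integer: 947.

947


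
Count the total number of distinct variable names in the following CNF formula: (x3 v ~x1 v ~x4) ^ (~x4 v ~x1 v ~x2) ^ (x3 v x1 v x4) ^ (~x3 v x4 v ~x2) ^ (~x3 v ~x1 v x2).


Identify each distinct variable in the formula.
Variables found: x1, x2, x3, x4.
Total distinct variables = 4.

4


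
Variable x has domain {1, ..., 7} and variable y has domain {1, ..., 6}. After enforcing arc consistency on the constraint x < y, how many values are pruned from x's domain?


For the constraint x < y, x needs a supporting value in y's domain.
x can be at most 5 (one less than y's maximum).
Valid x values from domain: 5 out of 7.
Pruned = 7 - 5 = 2.

2


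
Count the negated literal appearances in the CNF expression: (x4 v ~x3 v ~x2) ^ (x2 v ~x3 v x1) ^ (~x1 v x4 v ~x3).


Scan each clause for negated literals.
Clause 1: 2 negative; Clause 2: 1 negative; Clause 3: 2 negative.
Total negative literal occurrences = 5.

5


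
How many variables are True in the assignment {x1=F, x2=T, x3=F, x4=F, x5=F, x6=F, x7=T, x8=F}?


The weight is the number of variables assigned True.
True variables: x2, x7.
Weight = 2.

2


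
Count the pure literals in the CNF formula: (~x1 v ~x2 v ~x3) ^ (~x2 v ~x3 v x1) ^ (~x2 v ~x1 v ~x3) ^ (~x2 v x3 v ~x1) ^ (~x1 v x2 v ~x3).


A pure literal appears in only one polarity across all clauses.
No pure literals found.
Count = 0.

0


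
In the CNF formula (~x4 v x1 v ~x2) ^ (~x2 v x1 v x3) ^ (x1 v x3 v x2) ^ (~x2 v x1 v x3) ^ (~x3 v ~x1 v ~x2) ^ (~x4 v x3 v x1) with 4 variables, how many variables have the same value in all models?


Find all satisfying assignments: 9 model(s).
Check which variables have the same value in every model.
No variable is fixed across all models.
Backbone size = 0.

0


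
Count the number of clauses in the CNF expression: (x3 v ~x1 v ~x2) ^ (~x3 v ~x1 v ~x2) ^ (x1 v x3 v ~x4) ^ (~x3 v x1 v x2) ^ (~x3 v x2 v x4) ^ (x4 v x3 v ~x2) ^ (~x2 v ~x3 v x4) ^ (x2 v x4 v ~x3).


Each group enclosed in parentheses joined by ^ is one clause.
Counting the conjuncts: 8 clauses.

8


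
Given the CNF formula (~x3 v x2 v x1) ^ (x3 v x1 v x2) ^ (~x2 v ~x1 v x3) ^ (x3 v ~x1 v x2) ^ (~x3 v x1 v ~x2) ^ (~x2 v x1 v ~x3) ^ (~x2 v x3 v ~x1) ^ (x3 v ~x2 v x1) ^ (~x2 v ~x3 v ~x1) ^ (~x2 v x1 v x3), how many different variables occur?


Identify each distinct variable in the formula.
Variables found: x1, x2, x3.
Total distinct variables = 3.

3


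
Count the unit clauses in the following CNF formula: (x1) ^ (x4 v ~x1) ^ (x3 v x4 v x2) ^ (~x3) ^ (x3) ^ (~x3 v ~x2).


A unit clause contains exactly one literal.
Unit clauses found: (x1), (~x3), (x3).
Count = 3.

3


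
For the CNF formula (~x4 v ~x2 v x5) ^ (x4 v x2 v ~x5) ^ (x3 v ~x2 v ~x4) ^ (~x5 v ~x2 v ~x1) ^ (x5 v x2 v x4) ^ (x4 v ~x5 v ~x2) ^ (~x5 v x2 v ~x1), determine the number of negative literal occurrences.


Scan each clause for negated literals.
Clause 1: 2 negative; Clause 2: 1 negative; Clause 3: 2 negative; Clause 4: 3 negative; Clause 5: 0 negative; Clause 6: 2 negative; Clause 7: 2 negative.
Total negative literal occurrences = 12.

12


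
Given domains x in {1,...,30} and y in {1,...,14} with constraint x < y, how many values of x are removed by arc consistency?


For the constraint x < y, x needs a supporting value in y's domain.
x can be at most 13 (one less than y's maximum).
Valid x values from domain: 13 out of 30.
Pruned = 30 - 13 = 17.

17


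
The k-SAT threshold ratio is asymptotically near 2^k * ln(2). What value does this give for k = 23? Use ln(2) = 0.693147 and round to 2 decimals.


Using the asymptotic formula: threshold ~ 2^k * ln(2).
2^23 = 8388608.
8388608 * 0.693147 = 5814538.47.

5814538.47


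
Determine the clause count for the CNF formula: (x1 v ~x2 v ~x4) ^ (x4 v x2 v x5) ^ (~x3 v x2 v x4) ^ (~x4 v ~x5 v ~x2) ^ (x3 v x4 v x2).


Each group enclosed in parentheses joined by ^ is one clause.
Counting the conjuncts: 5 clauses.

5


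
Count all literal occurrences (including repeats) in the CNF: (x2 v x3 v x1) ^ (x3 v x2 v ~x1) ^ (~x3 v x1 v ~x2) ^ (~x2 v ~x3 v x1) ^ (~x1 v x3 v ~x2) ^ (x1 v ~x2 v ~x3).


Clause lengths: 3, 3, 3, 3, 3, 3.
Sum = 3 + 3 + 3 + 3 + 3 + 3 = 18.

18


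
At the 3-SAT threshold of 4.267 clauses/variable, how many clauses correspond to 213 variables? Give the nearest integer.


The 3-SAT phase transition occurs at approximately 4.267 clauses per variable.
m = 4.267 * 213 = 908.871.
Rounded to nearest integer: 909.

909


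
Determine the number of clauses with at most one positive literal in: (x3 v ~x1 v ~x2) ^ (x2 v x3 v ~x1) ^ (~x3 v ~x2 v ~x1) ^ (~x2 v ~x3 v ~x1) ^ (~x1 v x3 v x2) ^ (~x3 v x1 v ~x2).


A Horn clause has at most one positive literal.
Clause 1: 1 positive lit(s) -> Horn
Clause 2: 2 positive lit(s) -> not Horn
Clause 3: 0 positive lit(s) -> Horn
Clause 4: 0 positive lit(s) -> Horn
Clause 5: 2 positive lit(s) -> not Horn
Clause 6: 1 positive lit(s) -> Horn
Total Horn clauses = 4.

4


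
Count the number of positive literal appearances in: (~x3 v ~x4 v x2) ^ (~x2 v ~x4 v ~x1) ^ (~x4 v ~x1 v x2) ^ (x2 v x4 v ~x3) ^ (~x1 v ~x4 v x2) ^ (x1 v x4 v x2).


Scan each clause for unnegated literals.
Clause 1: 1 positive; Clause 2: 0 positive; Clause 3: 1 positive; Clause 4: 2 positive; Clause 5: 1 positive; Clause 6: 3 positive.
Total positive literal occurrences = 8.

8


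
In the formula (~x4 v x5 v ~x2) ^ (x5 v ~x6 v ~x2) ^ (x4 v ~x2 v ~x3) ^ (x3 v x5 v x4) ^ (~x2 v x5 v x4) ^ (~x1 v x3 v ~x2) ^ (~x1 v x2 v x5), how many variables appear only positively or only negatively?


A pure literal appears in only one polarity across all clauses.
Pure literals: x1 (negative only), x5 (positive only), x6 (negative only).
Count = 3.

3


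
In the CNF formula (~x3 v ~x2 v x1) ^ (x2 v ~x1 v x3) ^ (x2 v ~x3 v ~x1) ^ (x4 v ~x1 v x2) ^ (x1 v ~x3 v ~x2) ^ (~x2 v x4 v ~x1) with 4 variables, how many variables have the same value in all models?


Find all satisfying assignments: 8 model(s).
Check which variables have the same value in every model.
No variable is fixed across all models.
Backbone size = 0.

0


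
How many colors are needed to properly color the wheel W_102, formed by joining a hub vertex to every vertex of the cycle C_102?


W_102 consists of the cycle C_102 together with a hub vertex adjacent to every cycle vertex.
The cycle C_102 needs 2 colors (even cycle -> 2).
The hub is adjacent to every cycle vertex, so it must receive a new color distinct from all of them.
Chromatic number = 2 + 1 = 3.

3


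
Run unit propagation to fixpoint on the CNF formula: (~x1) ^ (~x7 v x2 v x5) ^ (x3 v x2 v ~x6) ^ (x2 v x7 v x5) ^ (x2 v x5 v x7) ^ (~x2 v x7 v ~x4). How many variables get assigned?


Unit propagation repeatedly assigns the literal in any unit clause, then simplifies.
Assignments in order: x1 = F.
No further unit clauses remain.
Total variables assigned = 1.

1


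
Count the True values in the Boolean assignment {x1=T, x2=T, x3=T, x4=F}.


The weight is the number of variables assigned True.
True variables: x1, x2, x3.
Weight = 3.

3


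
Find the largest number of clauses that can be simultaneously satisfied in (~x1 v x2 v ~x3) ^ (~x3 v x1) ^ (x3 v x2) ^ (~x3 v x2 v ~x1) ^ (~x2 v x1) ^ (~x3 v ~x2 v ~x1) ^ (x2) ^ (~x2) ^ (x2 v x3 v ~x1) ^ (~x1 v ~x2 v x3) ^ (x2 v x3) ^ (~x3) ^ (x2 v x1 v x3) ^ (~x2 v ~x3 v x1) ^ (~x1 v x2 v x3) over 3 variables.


Enumerate all 8 truth assignments.
For each, count how many of the 15 clauses are satisfied.
The formula is not fully satisfiable, so the maximum is below 15.
Maximum simultaneously satisfiable clauses = 13.

13


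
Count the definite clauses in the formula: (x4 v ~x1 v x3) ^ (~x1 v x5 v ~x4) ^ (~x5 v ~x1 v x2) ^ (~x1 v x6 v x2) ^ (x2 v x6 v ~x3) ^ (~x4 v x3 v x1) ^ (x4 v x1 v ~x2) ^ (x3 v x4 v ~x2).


A definite clause has exactly one positive literal.
Clause 1: 2 positive -> not definite
Clause 2: 1 positive -> definite
Clause 3: 1 positive -> definite
Clause 4: 2 positive -> not definite
Clause 5: 2 positive -> not definite
Clause 6: 2 positive -> not definite
Clause 7: 2 positive -> not definite
Clause 8: 2 positive -> not definite
Definite clause count = 2.

2


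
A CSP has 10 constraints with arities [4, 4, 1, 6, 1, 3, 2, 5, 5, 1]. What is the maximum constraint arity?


The arities are: 4, 4, 1, 6, 1, 3, 2, 5, 5, 1.
Scan for the maximum value.
Maximum arity = 6.

6


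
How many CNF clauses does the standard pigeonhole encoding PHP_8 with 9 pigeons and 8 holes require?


The PHP encoding has two parts:
1) At-least-one-hole clauses: 9 (one per pigeon, each with 8 literals).
2) At-most-one-pigeon-per-hole clauses: 8 holes * C(9,2) = 8 * 36 = 288.
Total clauses = 9 + 288 = 297.

297


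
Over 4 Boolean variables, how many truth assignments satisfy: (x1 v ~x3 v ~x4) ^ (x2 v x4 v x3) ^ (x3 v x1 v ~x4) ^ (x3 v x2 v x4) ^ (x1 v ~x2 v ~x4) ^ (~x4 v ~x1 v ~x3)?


Enumerate all 16 truth assignments over 4 variables.
Test each against every clause.
Satisfying assignments found: 8.

8


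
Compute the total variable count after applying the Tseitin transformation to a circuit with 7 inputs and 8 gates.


The Tseitin transformation introduces one auxiliary variable per gate.
Total variables = inputs + gates = 7 + 8 = 15.

15


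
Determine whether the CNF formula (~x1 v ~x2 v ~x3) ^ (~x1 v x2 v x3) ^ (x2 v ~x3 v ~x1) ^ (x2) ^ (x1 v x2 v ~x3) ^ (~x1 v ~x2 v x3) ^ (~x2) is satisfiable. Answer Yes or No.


Check all 8 possible truth assignments.
Number of satisfying assignments found: 0.
The formula is unsatisfiable.

No


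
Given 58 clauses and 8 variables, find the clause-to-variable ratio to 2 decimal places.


Clause-to-variable ratio = clauses / variables.
58 / 8 = 7.25.

7.25


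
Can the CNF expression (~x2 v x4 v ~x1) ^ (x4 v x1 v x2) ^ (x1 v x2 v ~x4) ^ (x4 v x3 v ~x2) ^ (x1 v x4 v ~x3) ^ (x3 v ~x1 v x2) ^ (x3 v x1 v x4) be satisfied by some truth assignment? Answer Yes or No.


Check all 16 possible truth assignments.
Number of satisfying assignments found: 6.
The formula is satisfiable.

Yes


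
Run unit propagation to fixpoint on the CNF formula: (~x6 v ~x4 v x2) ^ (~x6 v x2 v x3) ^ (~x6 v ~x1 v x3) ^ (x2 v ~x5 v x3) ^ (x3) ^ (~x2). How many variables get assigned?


Unit propagation repeatedly assigns the literal in any unit clause, then simplifies.
Assignments in order: x3 = T, x2 = F.
No further unit clauses remain.
Total variables assigned = 2.

2


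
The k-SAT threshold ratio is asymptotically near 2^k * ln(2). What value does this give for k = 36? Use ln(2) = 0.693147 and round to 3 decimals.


Using the asymptotic formula: threshold ~ 2^k * ln(2).
2^36 = 68719476736.
68719476736 * 0.693147 = 47632699141.128.

47632699141.128


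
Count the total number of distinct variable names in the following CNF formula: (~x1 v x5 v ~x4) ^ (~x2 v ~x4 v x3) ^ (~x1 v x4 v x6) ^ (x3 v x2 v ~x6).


Identify each distinct variable in the formula.
Variables found: x1, x2, x3, x4, x5, x6.
Total distinct variables = 6.

6


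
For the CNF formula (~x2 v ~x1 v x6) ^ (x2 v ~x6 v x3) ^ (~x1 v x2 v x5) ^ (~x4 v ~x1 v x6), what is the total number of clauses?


Each group enclosed in parentheses joined by ^ is one clause.
Counting the conjuncts: 4 clauses.

4


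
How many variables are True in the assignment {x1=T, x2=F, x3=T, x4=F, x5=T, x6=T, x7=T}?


The weight is the number of variables assigned True.
True variables: x1, x3, x5, x6, x7.
Weight = 5.

5


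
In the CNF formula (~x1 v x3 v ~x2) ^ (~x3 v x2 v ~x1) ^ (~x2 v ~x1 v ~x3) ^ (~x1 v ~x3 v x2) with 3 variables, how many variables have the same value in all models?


Find all satisfying assignments: 5 model(s).
Check which variables have the same value in every model.
No variable is fixed across all models.
Backbone size = 0.

0


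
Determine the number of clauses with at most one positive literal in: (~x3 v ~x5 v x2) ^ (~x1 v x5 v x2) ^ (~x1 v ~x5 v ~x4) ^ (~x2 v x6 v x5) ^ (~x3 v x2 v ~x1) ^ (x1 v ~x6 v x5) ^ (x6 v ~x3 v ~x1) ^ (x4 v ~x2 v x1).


A Horn clause has at most one positive literal.
Clause 1: 1 positive lit(s) -> Horn
Clause 2: 2 positive lit(s) -> not Horn
Clause 3: 0 positive lit(s) -> Horn
Clause 4: 2 positive lit(s) -> not Horn
Clause 5: 1 positive lit(s) -> Horn
Clause 6: 2 positive lit(s) -> not Horn
Clause 7: 1 positive lit(s) -> Horn
Clause 8: 2 positive lit(s) -> not Horn
Total Horn clauses = 4.

4


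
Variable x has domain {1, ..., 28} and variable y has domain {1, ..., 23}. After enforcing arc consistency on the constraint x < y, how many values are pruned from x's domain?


For the constraint x < y, x needs a supporting value in y's domain.
x can be at most 22 (one less than y's maximum).
Valid x values from domain: 22 out of 28.
Pruned = 28 - 22 = 6.

6


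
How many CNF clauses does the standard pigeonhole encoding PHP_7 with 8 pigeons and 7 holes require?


The PHP encoding has two parts:
1) At-least-one-hole clauses: 8 (one per pigeon, each with 7 literals).
2) At-most-one-pigeon-per-hole clauses: 7 holes * C(8,2) = 7 * 28 = 196.
Total clauses = 8 + 196 = 204.

204


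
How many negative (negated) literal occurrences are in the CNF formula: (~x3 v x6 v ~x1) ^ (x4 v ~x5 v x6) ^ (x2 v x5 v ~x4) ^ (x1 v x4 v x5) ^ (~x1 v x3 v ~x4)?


Scan each clause for negated literals.
Clause 1: 2 negative; Clause 2: 1 negative; Clause 3: 1 negative; Clause 4: 0 negative; Clause 5: 2 negative.
Total negative literal occurrences = 6.

6


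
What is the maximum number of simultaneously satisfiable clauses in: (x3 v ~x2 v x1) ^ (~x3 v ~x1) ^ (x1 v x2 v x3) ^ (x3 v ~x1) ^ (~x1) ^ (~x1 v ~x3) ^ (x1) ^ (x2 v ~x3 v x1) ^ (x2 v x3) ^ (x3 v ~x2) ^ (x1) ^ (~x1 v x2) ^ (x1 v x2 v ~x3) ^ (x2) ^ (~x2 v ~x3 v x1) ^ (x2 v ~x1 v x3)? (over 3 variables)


Enumerate all 8 truth assignments.
For each, count how many of the 16 clauses are satisfied.
The formula is not fully satisfiable, so the maximum is below 16.
Maximum simultaneously satisfiable clauses = 13.

13


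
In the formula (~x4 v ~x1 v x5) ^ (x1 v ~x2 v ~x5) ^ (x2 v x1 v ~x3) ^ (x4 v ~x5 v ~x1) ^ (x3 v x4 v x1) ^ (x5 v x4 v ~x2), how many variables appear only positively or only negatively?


A pure literal appears in only one polarity across all clauses.
No pure literals found.
Count = 0.

0


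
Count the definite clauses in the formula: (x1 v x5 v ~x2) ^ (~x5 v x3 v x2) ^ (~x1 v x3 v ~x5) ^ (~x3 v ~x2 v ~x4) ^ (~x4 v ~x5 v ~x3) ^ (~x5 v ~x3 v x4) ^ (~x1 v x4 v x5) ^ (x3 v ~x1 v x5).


A definite clause has exactly one positive literal.
Clause 1: 2 positive -> not definite
Clause 2: 2 positive -> not definite
Clause 3: 1 positive -> definite
Clause 4: 0 positive -> not definite
Clause 5: 0 positive -> not definite
Clause 6: 1 positive -> definite
Clause 7: 2 positive -> not definite
Clause 8: 2 positive -> not definite
Definite clause count = 2.

2


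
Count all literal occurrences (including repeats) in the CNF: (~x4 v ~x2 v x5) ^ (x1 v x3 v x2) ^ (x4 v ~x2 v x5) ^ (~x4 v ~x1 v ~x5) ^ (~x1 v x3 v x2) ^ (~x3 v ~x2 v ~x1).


Clause lengths: 3, 3, 3, 3, 3, 3.
Sum = 3 + 3 + 3 + 3 + 3 + 3 = 18.

18


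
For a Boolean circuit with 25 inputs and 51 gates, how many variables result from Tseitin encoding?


The Tseitin transformation introduces one auxiliary variable per gate.
Total variables = inputs + gates = 25 + 51 = 76.

76


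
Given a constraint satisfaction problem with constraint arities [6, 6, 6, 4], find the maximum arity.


The arities are: 6, 6, 6, 4.
Scan for the maximum value.
Maximum arity = 6.

6


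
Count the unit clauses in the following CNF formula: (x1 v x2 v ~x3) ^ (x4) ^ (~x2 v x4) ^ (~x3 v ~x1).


A unit clause contains exactly one literal.
Unit clauses found: (x4).
Count = 1.

1


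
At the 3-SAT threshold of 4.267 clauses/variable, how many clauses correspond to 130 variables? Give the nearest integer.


The 3-SAT phase transition occurs at approximately 4.267 clauses per variable.
m = 4.267 * 130 = 554.71.
Rounded to nearest integer: 555.

555


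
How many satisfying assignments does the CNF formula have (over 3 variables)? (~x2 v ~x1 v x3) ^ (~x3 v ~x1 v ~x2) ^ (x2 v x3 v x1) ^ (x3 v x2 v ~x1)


Enumerate all 8 truth assignments over 3 variables.
Test each against every clause.
Satisfying assignments found: 4.

4


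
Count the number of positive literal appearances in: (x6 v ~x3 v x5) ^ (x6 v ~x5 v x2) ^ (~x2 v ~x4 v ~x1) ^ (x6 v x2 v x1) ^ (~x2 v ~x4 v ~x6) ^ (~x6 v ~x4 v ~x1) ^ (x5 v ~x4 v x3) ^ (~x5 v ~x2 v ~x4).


Scan each clause for unnegated literals.
Clause 1: 2 positive; Clause 2: 2 positive; Clause 3: 0 positive; Clause 4: 3 positive; Clause 5: 0 positive; Clause 6: 0 positive; Clause 7: 2 positive; Clause 8: 0 positive.
Total positive literal occurrences = 9.

9


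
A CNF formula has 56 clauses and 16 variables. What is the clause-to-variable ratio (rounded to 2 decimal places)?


Clause-to-variable ratio = clauses / variables.
56 / 16 = 3.5.

3.5


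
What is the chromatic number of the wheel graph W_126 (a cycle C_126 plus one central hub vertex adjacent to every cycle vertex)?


W_126 consists of the cycle C_126 together with a hub vertex adjacent to every cycle vertex.
The cycle C_126 needs 2 colors (even cycle -> 2).
The hub is adjacent to every cycle vertex, so it must receive a new color distinct from all of them.
Chromatic number = 2 + 1 = 3.

3


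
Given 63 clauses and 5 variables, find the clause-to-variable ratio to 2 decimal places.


Clause-to-variable ratio = clauses / variables.
63 / 5 = 12.6.

12.6


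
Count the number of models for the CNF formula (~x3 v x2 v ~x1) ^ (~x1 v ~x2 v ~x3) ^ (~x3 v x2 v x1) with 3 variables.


Enumerate all 8 truth assignments over 3 variables.
Test each against every clause.
Satisfying assignments found: 5.

5


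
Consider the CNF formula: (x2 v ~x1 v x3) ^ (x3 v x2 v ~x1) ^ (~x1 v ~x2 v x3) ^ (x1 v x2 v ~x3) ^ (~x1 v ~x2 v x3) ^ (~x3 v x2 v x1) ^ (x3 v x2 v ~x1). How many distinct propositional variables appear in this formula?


Identify each distinct variable in the formula.
Variables found: x1, x2, x3.
Total distinct variables = 3.

3


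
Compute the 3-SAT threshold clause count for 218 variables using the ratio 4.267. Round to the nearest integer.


The 3-SAT phase transition occurs at approximately 4.267 clauses per variable.
m = 4.267 * 218 = 930.206.
Rounded to nearest integer: 930.

930


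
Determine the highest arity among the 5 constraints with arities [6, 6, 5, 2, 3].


The arities are: 6, 6, 5, 2, 3.
Scan for the maximum value.
Maximum arity = 6.

6


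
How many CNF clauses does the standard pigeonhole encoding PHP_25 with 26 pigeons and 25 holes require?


The PHP encoding has two parts:
1) At-least-one-hole clauses: 26 (one per pigeon, each with 25 literals).
2) At-most-one-pigeon-per-hole clauses: 25 holes * C(26,2) = 25 * 325 = 8125.
Total clauses = 26 + 8125 = 8151.

8151


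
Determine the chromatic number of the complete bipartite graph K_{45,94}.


K_{45,94} is bipartite by definition: the two parts are independent sets, with every edge crossing between them.
Color all vertices in one part with color 1 and all vertices in the other part with color 2.
Since the graph has at least one edge, one color does not suffice.
Chromatic number = 2.

2


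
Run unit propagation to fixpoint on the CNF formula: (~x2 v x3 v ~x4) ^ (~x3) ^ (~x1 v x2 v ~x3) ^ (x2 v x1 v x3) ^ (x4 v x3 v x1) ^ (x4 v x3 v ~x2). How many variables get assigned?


Unit propagation repeatedly assigns the literal in any unit clause, then simplifies.
Assignments in order: x3 = F.
No further unit clauses remain.
Total variables assigned = 1.

1


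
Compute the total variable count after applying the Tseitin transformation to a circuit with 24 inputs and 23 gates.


The Tseitin transformation introduces one auxiliary variable per gate.
Total variables = inputs + gates = 24 + 23 = 47.

47


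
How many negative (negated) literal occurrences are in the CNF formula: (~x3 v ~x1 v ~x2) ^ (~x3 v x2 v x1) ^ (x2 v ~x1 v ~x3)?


Scan each clause for negated literals.
Clause 1: 3 negative; Clause 2: 1 negative; Clause 3: 2 negative.
Total negative literal occurrences = 6.

6


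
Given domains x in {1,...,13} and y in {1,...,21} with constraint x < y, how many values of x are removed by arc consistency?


For the constraint x < y, x needs a supporting value in y's domain.
x can be at most 20 (one less than y's maximum).
Valid x values from domain: 13 out of 13.
Pruned = 13 - 13 = 0.

0


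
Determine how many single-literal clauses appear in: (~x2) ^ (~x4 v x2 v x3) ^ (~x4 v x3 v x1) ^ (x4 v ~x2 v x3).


A unit clause contains exactly one literal.
Unit clauses found: (~x2).
Count = 1.

1


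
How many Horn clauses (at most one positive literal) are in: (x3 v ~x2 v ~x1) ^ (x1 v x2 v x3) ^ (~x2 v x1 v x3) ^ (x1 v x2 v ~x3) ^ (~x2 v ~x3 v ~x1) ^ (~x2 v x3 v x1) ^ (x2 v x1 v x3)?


A Horn clause has at most one positive literal.
Clause 1: 1 positive lit(s) -> Horn
Clause 2: 3 positive lit(s) -> not Horn
Clause 3: 2 positive lit(s) -> not Horn
Clause 4: 2 positive lit(s) -> not Horn
Clause 5: 0 positive lit(s) -> Horn
Clause 6: 2 positive lit(s) -> not Horn
Clause 7: 3 positive lit(s) -> not Horn
Total Horn clauses = 2.

2


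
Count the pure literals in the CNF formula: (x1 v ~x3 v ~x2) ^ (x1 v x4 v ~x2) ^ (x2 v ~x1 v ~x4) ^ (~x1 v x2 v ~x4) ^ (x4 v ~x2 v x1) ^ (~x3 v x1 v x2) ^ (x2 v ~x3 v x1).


A pure literal appears in only one polarity across all clauses.
Pure literals: x3 (negative only).
Count = 1.

1


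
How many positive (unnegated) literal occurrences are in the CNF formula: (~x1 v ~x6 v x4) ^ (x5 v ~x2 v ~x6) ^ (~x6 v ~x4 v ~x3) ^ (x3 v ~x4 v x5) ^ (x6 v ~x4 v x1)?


Scan each clause for unnegated literals.
Clause 1: 1 positive; Clause 2: 1 positive; Clause 3: 0 positive; Clause 4: 2 positive; Clause 5: 2 positive.
Total positive literal occurrences = 6.

6


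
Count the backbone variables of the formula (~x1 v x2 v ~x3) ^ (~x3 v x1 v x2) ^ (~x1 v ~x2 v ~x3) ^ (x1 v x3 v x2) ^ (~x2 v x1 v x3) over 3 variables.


Find all satisfying assignments: 3 model(s).
Check which variables have the same value in every model.
No variable is fixed across all models.
Backbone size = 0.

0


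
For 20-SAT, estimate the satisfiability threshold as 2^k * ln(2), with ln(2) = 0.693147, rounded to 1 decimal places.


Using the asymptotic formula: threshold ~ 2^k * ln(2).
2^20 = 1048576.
1048576 * 0.693147 = 726817.3.

726817.3


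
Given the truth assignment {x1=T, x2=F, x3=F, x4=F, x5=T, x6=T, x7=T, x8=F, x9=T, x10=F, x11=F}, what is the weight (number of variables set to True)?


The weight is the number of variables assigned True.
True variables: x1, x5, x6, x7, x9.
Weight = 5.

5
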